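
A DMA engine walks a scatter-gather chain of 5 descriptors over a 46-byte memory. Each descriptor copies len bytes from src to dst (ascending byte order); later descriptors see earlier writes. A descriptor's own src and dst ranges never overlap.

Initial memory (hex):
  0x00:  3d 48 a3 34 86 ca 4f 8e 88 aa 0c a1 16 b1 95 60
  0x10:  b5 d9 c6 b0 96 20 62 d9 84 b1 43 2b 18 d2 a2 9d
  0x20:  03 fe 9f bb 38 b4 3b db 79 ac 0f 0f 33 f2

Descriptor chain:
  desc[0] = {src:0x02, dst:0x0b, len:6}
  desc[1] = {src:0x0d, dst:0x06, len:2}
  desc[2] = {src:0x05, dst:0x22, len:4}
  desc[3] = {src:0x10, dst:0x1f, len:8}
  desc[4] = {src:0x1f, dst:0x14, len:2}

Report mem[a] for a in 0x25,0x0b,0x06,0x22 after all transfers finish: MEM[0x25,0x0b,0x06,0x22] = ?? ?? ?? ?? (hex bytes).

#0 dst[0x0b+6] := {0xa3,0x34,0x86,0xca,0x4f,0x8e}
#1 dst[0x06+2] := {0x86,0xca}
#2 dst[0x22+4] := {0xca,0x86,0xca,0x88}
#3 dst[0x1f+8] := {0x8e,0xd9,0xc6,0xb0,0x96,0x20,0x62,0xd9}
#4 dst[0x14+2] := {0x8e,0xd9}
query mem[0x25]=0x62, mem[0x0b]=0xa3, mem[0x06]=0x86, mem[0x22]=0xb0

MEM[0x25,0x0b,0x06,0x22] = 62 a3 86 b0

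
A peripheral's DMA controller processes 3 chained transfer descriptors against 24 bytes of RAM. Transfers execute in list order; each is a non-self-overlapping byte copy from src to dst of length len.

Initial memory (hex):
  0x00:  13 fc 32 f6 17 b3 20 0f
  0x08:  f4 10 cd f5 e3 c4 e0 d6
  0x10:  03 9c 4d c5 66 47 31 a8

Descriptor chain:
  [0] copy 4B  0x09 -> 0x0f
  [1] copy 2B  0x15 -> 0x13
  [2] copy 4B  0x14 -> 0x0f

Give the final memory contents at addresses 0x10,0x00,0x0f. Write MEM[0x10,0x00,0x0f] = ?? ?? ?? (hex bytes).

D0: mem[0x0f..0x12] <- [10 cd f5 e3]
D1: mem[0x13..0x14] <- [47 31]
D2: mem[0x0f..0x12] <- [31 47 31 a8]
query mem[0x10]=0x47, mem[0x00]=0x13, mem[0x0f]=0x31

MEM[0x10,0x00,0x0f] = 47 13 31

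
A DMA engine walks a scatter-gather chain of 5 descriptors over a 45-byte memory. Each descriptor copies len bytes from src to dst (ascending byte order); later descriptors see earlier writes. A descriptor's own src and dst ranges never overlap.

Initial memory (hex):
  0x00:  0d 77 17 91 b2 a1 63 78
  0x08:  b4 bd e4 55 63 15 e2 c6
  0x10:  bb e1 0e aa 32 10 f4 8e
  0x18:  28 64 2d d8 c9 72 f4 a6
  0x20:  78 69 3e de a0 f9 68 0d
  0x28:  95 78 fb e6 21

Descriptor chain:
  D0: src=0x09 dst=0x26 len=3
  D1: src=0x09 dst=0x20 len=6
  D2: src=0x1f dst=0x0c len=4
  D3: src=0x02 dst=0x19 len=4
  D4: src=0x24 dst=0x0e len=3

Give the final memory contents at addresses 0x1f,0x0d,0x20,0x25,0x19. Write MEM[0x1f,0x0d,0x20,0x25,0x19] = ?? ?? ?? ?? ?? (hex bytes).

[0] 0x09->0x26 len=3 : bd e4 55
[1] 0x09->0x20 len=6 : bd e4 55 63 15 e2
[2] 0x1f->0x0c len=4 : a6 bd e4 55
[3] 0x02->0x19 len=4 : 17 91 b2 a1
[4] 0x24->0x0e len=3 : 15 e2 bd
query mem[0x1f]=0xa6, mem[0x0d]=0xbd, mem[0x20]=0xbd, mem[0x25]=0xe2, mem[0x19]=0x17

MEM[0x1f,0x0d,0x20,0x25,0x19] = a6 bd bd e2 17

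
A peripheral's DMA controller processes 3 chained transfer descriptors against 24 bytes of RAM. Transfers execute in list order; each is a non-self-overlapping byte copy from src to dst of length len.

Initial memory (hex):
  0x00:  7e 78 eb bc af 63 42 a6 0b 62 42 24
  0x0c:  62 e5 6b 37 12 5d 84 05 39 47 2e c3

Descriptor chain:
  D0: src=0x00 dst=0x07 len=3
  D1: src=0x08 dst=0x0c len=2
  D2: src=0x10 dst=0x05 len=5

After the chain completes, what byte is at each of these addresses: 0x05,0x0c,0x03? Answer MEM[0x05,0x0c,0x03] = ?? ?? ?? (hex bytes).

#0 dst[0x07+3] := {0x7e,0x78,0xeb}
#1 dst[0x0c+2] := {0x78,0xeb}
#2 dst[0x05+5] := {0x12,0x5d,0x84,0x05,0x39}
query mem[0x05]=0x12, mem[0x0c]=0x78, mem[0x03]=0xbc

MEM[0x05,0x0c,0x03] = 12 78 bc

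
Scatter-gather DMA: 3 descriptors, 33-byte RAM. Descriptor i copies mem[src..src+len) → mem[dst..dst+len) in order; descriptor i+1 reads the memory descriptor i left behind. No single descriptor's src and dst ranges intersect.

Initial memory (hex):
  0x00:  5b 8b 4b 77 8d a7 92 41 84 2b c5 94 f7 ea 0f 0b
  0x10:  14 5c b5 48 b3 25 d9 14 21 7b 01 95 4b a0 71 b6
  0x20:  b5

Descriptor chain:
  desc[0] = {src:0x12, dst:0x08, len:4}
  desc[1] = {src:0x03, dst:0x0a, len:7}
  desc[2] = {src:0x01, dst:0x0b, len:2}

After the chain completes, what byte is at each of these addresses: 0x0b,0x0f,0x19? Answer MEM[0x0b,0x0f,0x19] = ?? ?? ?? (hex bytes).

#0 dst[0x08+4] := {0xb5,0x48,0xb3,0x25}
#1 dst[0x0a+7] := {0x77,0x8d,0xa7,0x92,0x41,0xb5,0x48}
#2 dst[0x0b+2] := {0x8b,0x4b}
query mem[0x0b]=0x8b, mem[0x0f]=0xb5, mem[0x19]=0x7b

MEM[0x0b,0x0f,0x19] = 8b b5 7b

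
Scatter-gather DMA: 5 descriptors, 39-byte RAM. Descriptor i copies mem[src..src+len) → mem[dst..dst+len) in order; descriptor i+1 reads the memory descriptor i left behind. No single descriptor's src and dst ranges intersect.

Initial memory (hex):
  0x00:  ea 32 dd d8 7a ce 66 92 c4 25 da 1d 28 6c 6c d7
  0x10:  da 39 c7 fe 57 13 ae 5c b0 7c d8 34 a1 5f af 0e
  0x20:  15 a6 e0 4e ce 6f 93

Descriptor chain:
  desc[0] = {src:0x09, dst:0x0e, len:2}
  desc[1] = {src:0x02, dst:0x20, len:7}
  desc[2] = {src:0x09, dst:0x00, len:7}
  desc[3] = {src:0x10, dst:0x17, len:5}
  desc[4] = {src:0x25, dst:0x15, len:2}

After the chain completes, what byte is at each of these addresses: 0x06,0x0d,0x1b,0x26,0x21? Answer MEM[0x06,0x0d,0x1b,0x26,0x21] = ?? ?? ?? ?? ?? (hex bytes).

#0 dst[0x0e+2] := {0x25,0xda}
#1 dst[0x20+7] := {0xdd,0xd8,0x7a,0xce,0x66,0x92,0xc4}
#2 dst[0x00+7] := {0x25,0xda,0x1d,0x28,0x6c,0x25,0xda}
#3 dst[0x17+5] := {0xda,0x39,0xc7,0xfe,0x57}
#4 dst[0x15+2] := {0x92,0xc4}
query mem[0x06]=0xda, mem[0x0d]=0x6c, mem[0x1b]=0x57, mem[0x26]=0xc4, mem[0x21]=0xd8

MEM[0x06,0x0d,0x1b,0x26,0x21] = da 6c 57 c4 d8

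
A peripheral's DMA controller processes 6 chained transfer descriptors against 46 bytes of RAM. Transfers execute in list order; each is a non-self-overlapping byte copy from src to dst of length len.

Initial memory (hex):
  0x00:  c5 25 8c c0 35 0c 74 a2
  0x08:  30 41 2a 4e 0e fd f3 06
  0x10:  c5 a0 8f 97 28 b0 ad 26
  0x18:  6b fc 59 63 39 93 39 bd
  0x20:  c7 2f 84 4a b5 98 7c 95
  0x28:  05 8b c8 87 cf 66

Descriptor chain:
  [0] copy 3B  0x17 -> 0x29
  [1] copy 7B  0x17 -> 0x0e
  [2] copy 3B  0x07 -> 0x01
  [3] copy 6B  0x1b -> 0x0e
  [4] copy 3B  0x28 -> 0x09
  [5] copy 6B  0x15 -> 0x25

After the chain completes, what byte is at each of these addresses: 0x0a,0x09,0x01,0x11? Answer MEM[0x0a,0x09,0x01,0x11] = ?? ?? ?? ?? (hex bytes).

  after D0: wrote 3B at 0x29 = 266bfc
  after D1: wrote 7B at 0x0e = 266bfc59633993
  after D2: wrote 3B at 0x01 = a23041
  after D3: wrote 6B at 0x0e = 63399339bdc7
  after D4: wrote 3B at 0x09 = 05266b
  after D5: wrote 6B at 0x25 = b0ad266bfc59
query mem[0x0a]=0x26, mem[0x09]=0x05, mem[0x01]=0xa2, mem[0x11]=0x39

MEM[0x0a,0x09,0x01,0x11] = 26 05 a2 39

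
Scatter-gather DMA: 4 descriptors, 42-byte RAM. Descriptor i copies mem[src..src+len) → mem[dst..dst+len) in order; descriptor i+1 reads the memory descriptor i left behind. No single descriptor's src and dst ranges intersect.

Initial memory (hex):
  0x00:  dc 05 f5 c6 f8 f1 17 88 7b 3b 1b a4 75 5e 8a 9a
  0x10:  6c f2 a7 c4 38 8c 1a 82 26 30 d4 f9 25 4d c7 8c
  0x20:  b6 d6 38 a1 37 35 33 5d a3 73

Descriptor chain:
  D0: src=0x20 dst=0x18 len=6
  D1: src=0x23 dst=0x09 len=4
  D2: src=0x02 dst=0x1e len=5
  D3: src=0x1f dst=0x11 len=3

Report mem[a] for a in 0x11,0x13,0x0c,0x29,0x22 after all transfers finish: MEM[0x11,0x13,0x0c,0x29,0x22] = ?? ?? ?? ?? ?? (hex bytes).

[0] 0x20->0x18 len=6 : b6 d6 38 a1 37 35
[1] 0x23->0x09 len=4 : a1 37 35 33
[2] 0x02->0x1e len=5 : f5 c6 f8 f1 17
[3] 0x1f->0x11 len=3 : c6 f8 f1
query mem[0x11]=0xc6, mem[0x13]=0xf1, mem[0x0c]=0x33, mem[0x29]=0x73, mem[0x22]=0x17

MEM[0x11,0x13,0x0c,0x29,0x22] = c6 f1 33 73 17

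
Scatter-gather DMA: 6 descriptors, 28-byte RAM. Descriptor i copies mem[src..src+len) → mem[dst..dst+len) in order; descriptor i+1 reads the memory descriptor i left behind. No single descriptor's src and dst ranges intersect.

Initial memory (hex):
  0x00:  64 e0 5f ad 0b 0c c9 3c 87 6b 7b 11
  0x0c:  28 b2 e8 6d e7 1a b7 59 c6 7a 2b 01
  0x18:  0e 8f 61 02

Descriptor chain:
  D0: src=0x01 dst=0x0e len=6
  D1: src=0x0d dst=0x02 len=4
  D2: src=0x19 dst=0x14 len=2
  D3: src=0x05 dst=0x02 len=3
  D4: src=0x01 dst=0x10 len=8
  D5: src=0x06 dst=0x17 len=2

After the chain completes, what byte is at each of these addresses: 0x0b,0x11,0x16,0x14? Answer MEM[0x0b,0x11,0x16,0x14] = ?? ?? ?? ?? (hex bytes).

MEM[0x0b,0x11,0x16,0x14] = 11 ad 3c ad

  after D0: wrote 6B at 0x0e = e05fad0b0cc9
  after D1: wrote 4B at 0x02 = b2e05fad
  after D2: wrote 2B at 0x14 = 8f61
  after D3: wrote 3B at 0x02 = adc93c
  after D4: wrote 8B at 0x10 = e0adc93cadc93c87
  after D5: wrote 2B at 0x17 = c93c
query mem[0x0b]=0x11, mem[0x11]=0xad, mem[0x16]=0x3c, mem[0x14]=0xad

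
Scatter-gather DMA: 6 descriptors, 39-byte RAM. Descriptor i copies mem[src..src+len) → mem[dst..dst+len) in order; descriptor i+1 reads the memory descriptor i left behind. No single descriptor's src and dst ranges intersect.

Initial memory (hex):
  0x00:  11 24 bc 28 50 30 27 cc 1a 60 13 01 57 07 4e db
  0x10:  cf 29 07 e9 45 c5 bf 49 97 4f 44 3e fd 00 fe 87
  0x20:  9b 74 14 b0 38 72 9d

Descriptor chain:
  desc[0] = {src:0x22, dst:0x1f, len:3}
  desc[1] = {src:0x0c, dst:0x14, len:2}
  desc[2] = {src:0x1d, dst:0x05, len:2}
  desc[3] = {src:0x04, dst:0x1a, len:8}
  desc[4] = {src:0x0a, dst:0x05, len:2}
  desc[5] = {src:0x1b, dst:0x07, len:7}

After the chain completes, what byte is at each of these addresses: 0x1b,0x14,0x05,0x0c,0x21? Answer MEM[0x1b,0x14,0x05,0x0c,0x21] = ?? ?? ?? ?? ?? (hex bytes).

MEM[0x1b,0x14,0x05,0x0c,0x21] = 00 57 13 13 01

[0] 0x22->0x1f len=3 : 14 b0 38
[1] 0x0c->0x14 len=2 : 57 07
[2] 0x1d->0x05 len=2 : 00 fe
[3] 0x04->0x1a len=8 : 50 00 fe cc 1a 60 13 01
[4] 0x0a->0x05 len=2 : 13 01
[5] 0x1b->0x07 len=7 : 00 fe cc 1a 60 13 01
query mem[0x1b]=0x00, mem[0x14]=0x57, mem[0x05]=0x13, mem[0x0c]=0x13, mem[0x21]=0x01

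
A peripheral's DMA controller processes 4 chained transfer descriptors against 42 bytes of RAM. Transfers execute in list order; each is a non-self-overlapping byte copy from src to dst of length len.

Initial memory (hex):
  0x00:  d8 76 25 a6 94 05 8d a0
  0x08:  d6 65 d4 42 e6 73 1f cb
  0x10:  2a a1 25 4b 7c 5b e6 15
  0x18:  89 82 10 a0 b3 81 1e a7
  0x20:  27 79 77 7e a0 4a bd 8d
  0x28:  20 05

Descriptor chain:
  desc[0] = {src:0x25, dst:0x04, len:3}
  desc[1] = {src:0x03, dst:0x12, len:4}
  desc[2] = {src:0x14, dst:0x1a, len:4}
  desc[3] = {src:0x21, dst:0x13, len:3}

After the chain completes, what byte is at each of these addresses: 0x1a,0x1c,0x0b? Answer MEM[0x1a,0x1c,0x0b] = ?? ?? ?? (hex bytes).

MEM[0x1a,0x1c,0x0b] = bd e6 42

  after D0: wrote 3B at 0x04 = 4abd8d
  after D1: wrote 4B at 0x12 = a64abd8d
  after D2: wrote 4B at 0x1a = bd8de615
  after D3: wrote 3B at 0x13 = 79777e
query mem[0x1a]=0xbd, mem[0x1c]=0xe6, mem[0x0b]=0x42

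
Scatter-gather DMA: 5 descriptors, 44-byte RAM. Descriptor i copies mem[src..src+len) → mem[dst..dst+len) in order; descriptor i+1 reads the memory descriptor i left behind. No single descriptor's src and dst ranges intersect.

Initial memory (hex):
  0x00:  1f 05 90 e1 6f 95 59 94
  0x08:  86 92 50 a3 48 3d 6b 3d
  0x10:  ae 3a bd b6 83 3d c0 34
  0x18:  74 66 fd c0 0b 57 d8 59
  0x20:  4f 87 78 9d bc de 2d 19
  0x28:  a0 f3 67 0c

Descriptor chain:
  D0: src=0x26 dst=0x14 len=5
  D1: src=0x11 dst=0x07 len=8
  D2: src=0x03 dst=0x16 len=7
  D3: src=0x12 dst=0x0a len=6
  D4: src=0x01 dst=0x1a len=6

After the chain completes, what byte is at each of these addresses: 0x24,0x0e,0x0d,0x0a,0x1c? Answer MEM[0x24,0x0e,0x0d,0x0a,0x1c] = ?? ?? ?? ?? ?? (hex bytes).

MEM[0x24,0x0e,0x0d,0x0a,0x1c] = bc e1 19 bd e1

  after D0: wrote 5B at 0x14 = 2d19a0f367
  after D1: wrote 8B at 0x07 = 3abdb62d19a0f367
  after D2: wrote 7B at 0x16 = e16f95593abdb6
  after D3: wrote 6B at 0x0a = bdb62d19e16f
  after D4: wrote 6B at 0x1a = 0590e16f9559
query mem[0x24]=0xbc, mem[0x0e]=0xe1, mem[0x0d]=0x19, mem[0x0a]=0xbd, mem[0x1c]=0xe1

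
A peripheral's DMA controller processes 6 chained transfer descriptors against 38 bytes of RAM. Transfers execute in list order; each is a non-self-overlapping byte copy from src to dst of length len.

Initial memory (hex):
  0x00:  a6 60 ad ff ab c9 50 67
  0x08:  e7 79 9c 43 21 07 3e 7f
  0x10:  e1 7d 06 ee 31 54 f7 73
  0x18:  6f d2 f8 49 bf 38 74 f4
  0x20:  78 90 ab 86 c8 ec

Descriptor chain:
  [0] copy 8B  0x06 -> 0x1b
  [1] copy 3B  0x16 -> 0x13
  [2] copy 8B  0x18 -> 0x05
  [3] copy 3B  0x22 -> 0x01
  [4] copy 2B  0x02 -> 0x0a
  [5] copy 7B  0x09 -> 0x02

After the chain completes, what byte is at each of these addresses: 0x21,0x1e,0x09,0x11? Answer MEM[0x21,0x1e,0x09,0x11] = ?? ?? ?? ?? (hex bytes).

#0 dst[0x1b+8] := {0x50,0x67,0xe7,0x79,0x9c,0x43,0x21,0x07}
#1 dst[0x13+3] := {0xf7,0x73,0x6f}
#2 dst[0x05+8] := {0x6f,0xd2,0xf8,0x50,0x67,0xe7,0x79,0x9c}
#3 dst[0x01+3] := {0x07,0x86,0xc8}
#4 dst[0x0a+2] := {0x86,0xc8}
#5 dst[0x02+7] := {0x67,0x86,0xc8,0x9c,0x07,0x3e,0x7f}
query mem[0x21]=0x21, mem[0x1e]=0x79, mem[0x09]=0x67, mem[0x11]=0x7d

MEM[0x21,0x1e,0x09,0x11] = 21 79 67 7d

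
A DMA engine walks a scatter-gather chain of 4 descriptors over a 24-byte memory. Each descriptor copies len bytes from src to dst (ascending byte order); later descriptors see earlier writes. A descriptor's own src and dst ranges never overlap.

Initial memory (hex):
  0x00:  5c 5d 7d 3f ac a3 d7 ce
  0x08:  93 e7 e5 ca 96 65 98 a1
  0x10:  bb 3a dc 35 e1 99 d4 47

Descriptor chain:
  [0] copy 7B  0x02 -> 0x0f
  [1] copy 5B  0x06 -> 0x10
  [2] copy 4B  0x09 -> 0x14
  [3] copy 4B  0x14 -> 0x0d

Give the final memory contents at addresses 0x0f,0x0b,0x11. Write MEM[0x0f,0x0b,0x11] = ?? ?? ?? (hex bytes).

[0] 0x02->0x0f len=7 : 7d 3f ac a3 d7 ce 93
[1] 0x06->0x10 len=5 : d7 ce 93 e7 e5
[2] 0x09->0x14 len=4 : e7 e5 ca 96
[3] 0x14->0x0d len=4 : e7 e5 ca 96
query mem[0x0f]=0xca, mem[0x0b]=0xca, mem[0x11]=0xce

MEM[0x0f,0x0b,0x11] = ca ca ce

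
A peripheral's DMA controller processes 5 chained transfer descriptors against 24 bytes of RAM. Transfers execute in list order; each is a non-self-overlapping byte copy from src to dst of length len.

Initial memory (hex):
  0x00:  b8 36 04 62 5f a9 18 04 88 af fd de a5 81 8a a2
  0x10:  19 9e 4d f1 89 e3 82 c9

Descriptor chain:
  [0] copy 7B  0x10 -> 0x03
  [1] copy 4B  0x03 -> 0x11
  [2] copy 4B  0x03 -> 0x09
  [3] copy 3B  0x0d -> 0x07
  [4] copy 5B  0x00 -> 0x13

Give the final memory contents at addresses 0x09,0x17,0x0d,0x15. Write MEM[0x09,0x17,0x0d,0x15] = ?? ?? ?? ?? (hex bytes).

D0: mem[0x03..0x09] <- [19 9e 4d f1 89 e3 82]
D1: mem[0x11..0x14] <- [19 9e 4d f1]
D2: mem[0x09..0x0c] <- [19 9e 4d f1]
D3: mem[0x07..0x09] <- [81 8a a2]
D4: mem[0x13..0x17] <- [b8 36 04 19 9e]
query mem[0x09]=0xa2, mem[0x17]=0x9e, mem[0x0d]=0x81, mem[0x15]=0x04

MEM[0x09,0x17,0x0d,0x15] = a2 9e 81 04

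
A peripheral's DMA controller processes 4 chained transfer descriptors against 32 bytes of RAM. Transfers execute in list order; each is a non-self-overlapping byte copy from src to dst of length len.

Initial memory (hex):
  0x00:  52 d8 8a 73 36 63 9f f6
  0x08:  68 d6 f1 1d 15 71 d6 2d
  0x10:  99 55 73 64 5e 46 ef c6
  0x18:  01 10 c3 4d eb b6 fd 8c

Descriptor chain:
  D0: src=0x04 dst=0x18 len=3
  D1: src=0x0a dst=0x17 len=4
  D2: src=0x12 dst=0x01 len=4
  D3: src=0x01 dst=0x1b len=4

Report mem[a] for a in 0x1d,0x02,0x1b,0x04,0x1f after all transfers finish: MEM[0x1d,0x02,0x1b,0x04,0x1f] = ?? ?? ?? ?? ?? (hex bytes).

D0: mem[0x18..0x1a] <- [36 63 9f]
D1: mem[0x17..0x1a] <- [f1 1d 15 71]
D2: mem[0x01..0x04] <- [73 64 5e 46]
D3: mem[0x1b..0x1e] <- [73 64 5e 46]
query mem[0x1d]=0x5e, mem[0x02]=0x64, mem[0x1b]=0x73, mem[0x04]=0x46, mem[0x1f]=0x8c

MEM[0x1d,0x02,0x1b,0x04,0x1f] = 5e 64 73 46 8c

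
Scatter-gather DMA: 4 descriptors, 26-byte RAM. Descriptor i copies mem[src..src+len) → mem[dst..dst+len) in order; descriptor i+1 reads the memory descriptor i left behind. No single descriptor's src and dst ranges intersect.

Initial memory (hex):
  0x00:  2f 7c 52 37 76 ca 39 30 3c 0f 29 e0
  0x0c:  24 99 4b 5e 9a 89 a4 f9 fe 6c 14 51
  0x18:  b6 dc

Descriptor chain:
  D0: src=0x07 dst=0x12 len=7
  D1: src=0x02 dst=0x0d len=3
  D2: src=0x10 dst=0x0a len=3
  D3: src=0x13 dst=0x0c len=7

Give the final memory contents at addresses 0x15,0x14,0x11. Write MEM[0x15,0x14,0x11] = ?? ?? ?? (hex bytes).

#0 dst[0x12+7] := {0x30,0x3c,0x0f,0x29,0xe0,0x24,0x99}
#1 dst[0x0d+3] := {0x52,0x37,0x76}
#2 dst[0x0a+3] := {0x9a,0x89,0x30}
#3 dst[0x0c+7] := {0x3c,0x0f,0x29,0xe0,0x24,0x99,0xdc}
query mem[0x15]=0x29, mem[0x14]=0x0f, mem[0x11]=0x99

MEM[0x15,0x14,0x11] = 29 0f 99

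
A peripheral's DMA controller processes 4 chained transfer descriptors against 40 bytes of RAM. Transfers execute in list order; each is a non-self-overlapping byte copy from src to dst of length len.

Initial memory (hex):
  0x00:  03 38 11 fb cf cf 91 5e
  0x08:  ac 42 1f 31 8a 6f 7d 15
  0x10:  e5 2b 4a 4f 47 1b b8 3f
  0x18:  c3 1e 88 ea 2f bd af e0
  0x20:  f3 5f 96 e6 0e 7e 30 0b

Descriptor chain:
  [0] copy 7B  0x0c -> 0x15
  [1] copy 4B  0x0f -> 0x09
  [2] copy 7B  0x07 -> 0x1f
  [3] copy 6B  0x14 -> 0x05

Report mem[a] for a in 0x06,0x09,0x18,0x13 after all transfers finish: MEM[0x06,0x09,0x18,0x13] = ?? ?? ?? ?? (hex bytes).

D0: mem[0x15..0x1b] <- [8a 6f 7d 15 e5 2b 4a]
D1: mem[0x09..0x0c] <- [15 e5 2b 4a]
D2: mem[0x1f..0x25] <- [5e ac 15 e5 2b 4a 6f]
D3: mem[0x05..0x0a] <- [47 8a 6f 7d 15 e5]
query mem[0x06]=0x8a, mem[0x09]=0x15, mem[0x18]=0x15, mem[0x13]=0x4f

MEM[0x06,0x09,0x18,0x13] = 8a 15 15 4f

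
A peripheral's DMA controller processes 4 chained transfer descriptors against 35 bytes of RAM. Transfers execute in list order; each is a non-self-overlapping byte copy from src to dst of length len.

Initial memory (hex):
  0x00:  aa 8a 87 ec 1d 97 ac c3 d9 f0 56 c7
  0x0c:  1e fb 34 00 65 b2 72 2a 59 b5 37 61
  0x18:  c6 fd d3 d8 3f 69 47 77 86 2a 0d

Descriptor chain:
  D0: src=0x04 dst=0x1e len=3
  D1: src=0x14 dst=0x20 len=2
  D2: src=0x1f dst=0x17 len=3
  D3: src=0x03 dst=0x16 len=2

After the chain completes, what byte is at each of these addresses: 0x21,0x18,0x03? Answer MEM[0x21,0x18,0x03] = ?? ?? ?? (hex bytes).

MEM[0x21,0x18,0x03] = b5 59 ec

  after D0: wrote 3B at 0x1e = 1d97ac
  after D1: wrote 2B at 0x20 = 59b5
  after D2: wrote 3B at 0x17 = 9759b5
  after D3: wrote 2B at 0x16 = ec1d
query mem[0x21]=0xb5, mem[0x18]=0x59, mem[0x03]=0xec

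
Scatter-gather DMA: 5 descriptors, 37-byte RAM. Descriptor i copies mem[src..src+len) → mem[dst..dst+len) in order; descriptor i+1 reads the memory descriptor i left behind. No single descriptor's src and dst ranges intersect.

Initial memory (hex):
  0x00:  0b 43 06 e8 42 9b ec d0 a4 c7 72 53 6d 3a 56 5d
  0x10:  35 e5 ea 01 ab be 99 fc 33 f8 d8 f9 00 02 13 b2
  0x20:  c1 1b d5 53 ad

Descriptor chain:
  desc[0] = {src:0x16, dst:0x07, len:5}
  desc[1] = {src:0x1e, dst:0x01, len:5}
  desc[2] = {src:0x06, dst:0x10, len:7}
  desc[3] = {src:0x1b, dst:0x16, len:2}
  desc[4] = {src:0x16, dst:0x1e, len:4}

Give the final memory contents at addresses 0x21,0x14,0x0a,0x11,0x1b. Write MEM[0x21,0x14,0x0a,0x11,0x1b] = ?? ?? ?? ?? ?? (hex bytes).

D0: mem[0x07..0x0b] <- [99 fc 33 f8 d8]
D1: mem[0x01..0x05] <- [13 b2 c1 1b d5]
D2: mem[0x10..0x16] <- [ec 99 fc 33 f8 d8 6d]
D3: mem[0x16..0x17] <- [f9 00]
D4: mem[0x1e..0x21] <- [f9 00 33 f8]
query mem[0x21]=0xf8, mem[0x14]=0xf8, mem[0x0a]=0xf8, mem[0x11]=0x99, mem[0x1b]=0xf9

MEM[0x21,0x14,0x0a,0x11,0x1b] = f8 f8 f8 99 f9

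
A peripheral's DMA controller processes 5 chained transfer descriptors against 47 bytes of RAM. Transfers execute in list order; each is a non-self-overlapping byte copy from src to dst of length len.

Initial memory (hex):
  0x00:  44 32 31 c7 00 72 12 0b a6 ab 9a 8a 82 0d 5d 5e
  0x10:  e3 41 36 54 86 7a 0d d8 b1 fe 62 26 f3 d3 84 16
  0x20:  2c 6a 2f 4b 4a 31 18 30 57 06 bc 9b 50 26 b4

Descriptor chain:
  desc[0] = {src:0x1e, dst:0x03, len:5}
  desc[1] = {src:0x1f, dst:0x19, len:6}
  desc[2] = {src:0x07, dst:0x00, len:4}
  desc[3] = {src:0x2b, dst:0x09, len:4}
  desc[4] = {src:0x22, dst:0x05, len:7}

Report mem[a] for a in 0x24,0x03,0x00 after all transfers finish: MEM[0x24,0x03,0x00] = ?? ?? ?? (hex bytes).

[0] 0x1e->0x03 len=5 : 84 16 2c 6a 2f
[1] 0x1f->0x19 len=6 : 16 2c 6a 2f 4b 4a
[2] 0x07->0x00 len=4 : 2f a6 ab 9a
[3] 0x2b->0x09 len=4 : 9b 50 26 b4
[4] 0x22->0x05 len=7 : 2f 4b 4a 31 18 30 57
query mem[0x24]=0x4a, mem[0x03]=0x9a, mem[0x00]=0x2f

MEM[0x24,0x03,0x00] = 4a 9a 2f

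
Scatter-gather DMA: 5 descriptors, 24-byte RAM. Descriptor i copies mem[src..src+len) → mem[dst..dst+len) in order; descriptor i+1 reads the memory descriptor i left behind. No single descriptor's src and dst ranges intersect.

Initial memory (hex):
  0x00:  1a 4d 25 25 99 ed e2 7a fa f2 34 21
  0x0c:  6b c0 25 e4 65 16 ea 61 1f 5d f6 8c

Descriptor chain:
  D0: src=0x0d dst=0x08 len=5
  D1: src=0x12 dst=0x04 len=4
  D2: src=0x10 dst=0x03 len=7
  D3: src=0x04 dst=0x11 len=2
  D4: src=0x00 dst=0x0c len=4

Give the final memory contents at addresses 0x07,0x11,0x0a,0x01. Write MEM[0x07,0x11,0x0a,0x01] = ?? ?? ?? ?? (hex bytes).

MEM[0x07,0x11,0x0a,0x01] = 1f 16 e4 4d

[0] 0x0d->0x08 len=5 : c0 25 e4 65 16
[1] 0x12->0x04 len=4 : ea 61 1f 5d
[2] 0x10->0x03 len=7 : 65 16 ea 61 1f 5d f6
[3] 0x04->0x11 len=2 : 16 ea
[4] 0x00->0x0c len=4 : 1a 4d 25 65
query mem[0x07]=0x1f, mem[0x11]=0x16, mem[0x0a]=0xe4, mem[0x01]=0x4d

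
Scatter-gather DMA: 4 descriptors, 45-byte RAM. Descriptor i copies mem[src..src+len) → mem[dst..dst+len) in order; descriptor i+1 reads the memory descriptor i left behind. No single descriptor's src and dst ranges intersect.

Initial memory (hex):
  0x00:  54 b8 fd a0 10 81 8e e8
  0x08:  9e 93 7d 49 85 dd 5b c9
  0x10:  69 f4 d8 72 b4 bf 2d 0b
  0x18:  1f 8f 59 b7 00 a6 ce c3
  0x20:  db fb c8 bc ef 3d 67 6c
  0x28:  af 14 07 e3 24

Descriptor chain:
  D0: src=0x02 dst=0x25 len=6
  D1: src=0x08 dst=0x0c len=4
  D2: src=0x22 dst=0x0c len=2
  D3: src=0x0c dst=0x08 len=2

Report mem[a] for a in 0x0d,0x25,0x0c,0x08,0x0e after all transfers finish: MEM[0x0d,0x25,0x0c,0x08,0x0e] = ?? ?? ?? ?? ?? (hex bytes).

MEM[0x0d,0x25,0x0c,0x08,0x0e] = bc fd c8 c8 7d

  after D0: wrote 6B at 0x25 = fda010818ee8
  after D1: wrote 4B at 0x0c = 9e937d49
  after D2: wrote 2B at 0x0c = c8bc
  after D3: wrote 2B at 0x08 = c8bc
query mem[0x0d]=0xbc, mem[0x25]=0xfd, mem[0x0c]=0xc8, mem[0x08]=0xc8, mem[0x0e]=0x7d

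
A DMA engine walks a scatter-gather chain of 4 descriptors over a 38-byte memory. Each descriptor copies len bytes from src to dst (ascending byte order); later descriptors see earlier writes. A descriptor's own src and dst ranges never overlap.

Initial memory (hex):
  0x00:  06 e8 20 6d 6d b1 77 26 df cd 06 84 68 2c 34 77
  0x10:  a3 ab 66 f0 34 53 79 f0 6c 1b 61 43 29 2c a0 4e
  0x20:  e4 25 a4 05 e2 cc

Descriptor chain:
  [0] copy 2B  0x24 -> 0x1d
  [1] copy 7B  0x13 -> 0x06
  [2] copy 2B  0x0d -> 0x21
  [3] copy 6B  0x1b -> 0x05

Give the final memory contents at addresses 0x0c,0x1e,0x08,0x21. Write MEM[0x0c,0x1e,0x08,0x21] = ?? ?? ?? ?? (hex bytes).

MEM[0x0c,0x1e,0x08,0x21] = 1b cc cc 2c

#0 dst[0x1d+2] := {0xe2,0xcc}
#1 dst[0x06+7] := {0xf0,0x34,0x53,0x79,0xf0,0x6c,0x1b}
#2 dst[0x21+2] := {0x2c,0x34}
#3 dst[0x05+6] := {0x43,0x29,0xe2,0xcc,0x4e,0xe4}
query mem[0x0c]=0x1b, mem[0x1e]=0xcc, mem[0x08]=0xcc, mem[0x21]=0x2c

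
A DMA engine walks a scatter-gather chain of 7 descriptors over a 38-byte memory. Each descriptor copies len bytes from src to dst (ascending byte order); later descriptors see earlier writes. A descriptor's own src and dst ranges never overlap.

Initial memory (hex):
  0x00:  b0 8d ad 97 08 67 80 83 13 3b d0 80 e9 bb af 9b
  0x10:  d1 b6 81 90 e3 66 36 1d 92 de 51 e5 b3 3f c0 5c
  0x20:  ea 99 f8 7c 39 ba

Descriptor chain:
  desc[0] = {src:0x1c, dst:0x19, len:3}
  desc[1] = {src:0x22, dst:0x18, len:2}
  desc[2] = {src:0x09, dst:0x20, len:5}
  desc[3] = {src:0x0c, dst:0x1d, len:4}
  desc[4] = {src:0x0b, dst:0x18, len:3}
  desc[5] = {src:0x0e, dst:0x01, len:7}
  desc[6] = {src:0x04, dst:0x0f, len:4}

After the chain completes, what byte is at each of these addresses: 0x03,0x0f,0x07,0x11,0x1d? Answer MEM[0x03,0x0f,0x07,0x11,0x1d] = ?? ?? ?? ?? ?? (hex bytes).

MEM[0x03,0x0f,0x07,0x11,0x1d] = d1 b6 e3 90 e9

[0] 0x1c->0x19 len=3 : b3 3f c0
[1] 0x22->0x18 len=2 : f8 7c
[2] 0x09->0x20 len=5 : 3b d0 80 e9 bb
[3] 0x0c->0x1d len=4 : e9 bb af 9b
[4] 0x0b->0x18 len=3 : 80 e9 bb
[5] 0x0e->0x01 len=7 : af 9b d1 b6 81 90 e3
[6] 0x04->0x0f len=4 : b6 81 90 e3
query mem[0x03]=0xd1, mem[0x0f]=0xb6, mem[0x07]=0xe3, mem[0x11]=0x90, mem[0x1d]=0xe9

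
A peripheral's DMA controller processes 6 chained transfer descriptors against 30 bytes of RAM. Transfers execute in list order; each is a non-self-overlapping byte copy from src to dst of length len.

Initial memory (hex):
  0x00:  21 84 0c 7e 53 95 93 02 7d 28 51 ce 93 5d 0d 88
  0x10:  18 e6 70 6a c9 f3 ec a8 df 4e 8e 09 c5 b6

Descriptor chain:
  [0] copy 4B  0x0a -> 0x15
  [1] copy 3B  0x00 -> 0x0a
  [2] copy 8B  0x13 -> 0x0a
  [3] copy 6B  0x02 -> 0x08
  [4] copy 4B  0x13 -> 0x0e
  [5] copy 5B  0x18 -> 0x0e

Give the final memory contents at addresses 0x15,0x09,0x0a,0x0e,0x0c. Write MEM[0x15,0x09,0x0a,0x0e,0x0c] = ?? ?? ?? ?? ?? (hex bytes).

[0] 0x0a->0x15 len=4 : 51 ce 93 5d
[1] 0x00->0x0a len=3 : 21 84 0c
[2] 0x13->0x0a len=8 : 6a c9 51 ce 93 5d 4e 8e
[3] 0x02->0x08 len=6 : 0c 7e 53 95 93 02
[4] 0x13->0x0e len=4 : 6a c9 51 ce
[5] 0x18->0x0e len=5 : 5d 4e 8e 09 c5
query mem[0x15]=0x51, mem[0x09]=0x7e, mem[0x0a]=0x53, mem[0x0e]=0x5d, mem[0x0c]=0x93

MEM[0x15,0x09,0x0a,0x0e,0x0c] = 51 7e 53 5d 93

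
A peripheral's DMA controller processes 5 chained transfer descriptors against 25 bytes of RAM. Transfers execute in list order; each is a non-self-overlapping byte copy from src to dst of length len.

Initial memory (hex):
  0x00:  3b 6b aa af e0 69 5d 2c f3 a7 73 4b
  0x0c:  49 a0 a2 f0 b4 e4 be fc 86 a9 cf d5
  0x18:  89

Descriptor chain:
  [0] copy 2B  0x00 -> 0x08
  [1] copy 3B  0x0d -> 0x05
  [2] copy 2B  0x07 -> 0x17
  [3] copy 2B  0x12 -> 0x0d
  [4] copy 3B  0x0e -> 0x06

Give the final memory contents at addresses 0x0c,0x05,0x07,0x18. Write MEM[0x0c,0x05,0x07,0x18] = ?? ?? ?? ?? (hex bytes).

MEM[0x0c,0x05,0x07,0x18] = 49 a0 f0 3b

#0 dst[0x08+2] := {0x3b,0x6b}
#1 dst[0x05+3] := {0xa0,0xa2,0xf0}
#2 dst[0x17+2] := {0xf0,0x3b}
#3 dst[0x0d+2] := {0xbe,0xfc}
#4 dst[0x06+3] := {0xfc,0xf0,0xb4}
query mem[0x0c]=0x49, mem[0x05]=0xa0, mem[0x07]=0xf0, mem[0x18]=0x3b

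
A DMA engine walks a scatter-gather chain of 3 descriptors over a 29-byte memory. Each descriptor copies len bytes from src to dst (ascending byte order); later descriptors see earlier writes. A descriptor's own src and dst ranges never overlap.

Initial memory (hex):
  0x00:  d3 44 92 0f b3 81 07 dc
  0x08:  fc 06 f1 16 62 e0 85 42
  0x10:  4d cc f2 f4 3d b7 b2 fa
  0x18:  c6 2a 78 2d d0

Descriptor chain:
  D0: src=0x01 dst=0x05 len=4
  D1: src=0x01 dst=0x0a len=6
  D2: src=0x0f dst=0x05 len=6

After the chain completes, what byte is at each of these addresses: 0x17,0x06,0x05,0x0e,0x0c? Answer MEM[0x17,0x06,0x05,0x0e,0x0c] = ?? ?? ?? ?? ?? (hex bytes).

D0: mem[0x05..0x08] <- [44 92 0f b3]
D1: mem[0x0a..0x0f] <- [44 92 0f b3 44 92]
D2: mem[0x05..0x0a] <- [92 4d cc f2 f4 3d]
query mem[0x17]=0xfa, mem[0x06]=0x4d, mem[0x05]=0x92, mem[0x0e]=0x44, mem[0x0c]=0x0f

MEM[0x17,0x06,0x05,0x0e,0x0c] = fa 4d 92 44 0f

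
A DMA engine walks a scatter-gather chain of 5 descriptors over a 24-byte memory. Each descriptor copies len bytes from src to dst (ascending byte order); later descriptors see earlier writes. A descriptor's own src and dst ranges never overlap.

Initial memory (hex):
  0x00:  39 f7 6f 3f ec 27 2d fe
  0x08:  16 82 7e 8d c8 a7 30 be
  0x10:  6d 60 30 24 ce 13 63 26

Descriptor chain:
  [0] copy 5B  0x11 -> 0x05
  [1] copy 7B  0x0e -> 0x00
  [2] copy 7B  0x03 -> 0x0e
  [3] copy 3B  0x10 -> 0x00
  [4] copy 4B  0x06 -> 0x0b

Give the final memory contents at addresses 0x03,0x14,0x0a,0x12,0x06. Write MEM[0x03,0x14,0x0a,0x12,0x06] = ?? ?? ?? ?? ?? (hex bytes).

[0] 0x11->0x05 len=5 : 60 30 24 ce 13
[1] 0x0e->0x00 len=7 : 30 be 6d 60 30 24 ce
[2] 0x03->0x0e len=7 : 60 30 24 ce 24 ce 13
[3] 0x10->0x00 len=3 : 24 ce 24
[4] 0x06->0x0b len=4 : ce 24 ce 13
query mem[0x03]=0x60, mem[0x14]=0x13, mem[0x0a]=0x7e, mem[0x12]=0x24, mem[0x06]=0xce

MEM[0x03,0x14,0x0a,0x12,0x06] = 60 13 7e 24 ce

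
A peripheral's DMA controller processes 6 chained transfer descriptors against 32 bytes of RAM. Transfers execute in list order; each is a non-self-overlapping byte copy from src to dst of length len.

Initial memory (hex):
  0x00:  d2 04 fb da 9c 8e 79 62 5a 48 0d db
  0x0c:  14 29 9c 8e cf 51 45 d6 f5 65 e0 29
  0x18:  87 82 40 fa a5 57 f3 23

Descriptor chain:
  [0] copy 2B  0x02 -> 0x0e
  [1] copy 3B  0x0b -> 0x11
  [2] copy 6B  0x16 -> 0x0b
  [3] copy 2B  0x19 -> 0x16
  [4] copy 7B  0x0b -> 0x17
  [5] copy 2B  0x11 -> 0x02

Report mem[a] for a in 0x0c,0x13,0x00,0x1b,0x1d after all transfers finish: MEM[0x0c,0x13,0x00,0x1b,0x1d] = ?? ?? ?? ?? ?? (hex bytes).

D0: mem[0x0e..0x0f] <- [fb da]
D1: mem[0x11..0x13] <- [db 14 29]
D2: mem[0x0b..0x10] <- [e0 29 87 82 40 fa]
D3: mem[0x16..0x17] <- [82 40]
D4: mem[0x17..0x1d] <- [e0 29 87 82 40 fa db]
D5: mem[0x02..0x03] <- [db 14]
query mem[0x0c]=0x29, mem[0x13]=0x29, mem[0x00]=0xd2, mem[0x1b]=0x40, mem[0x1d]=0xdb

MEM[0x0c,0x13,0x00,0x1b,0x1d] = 29 29 d2 40 db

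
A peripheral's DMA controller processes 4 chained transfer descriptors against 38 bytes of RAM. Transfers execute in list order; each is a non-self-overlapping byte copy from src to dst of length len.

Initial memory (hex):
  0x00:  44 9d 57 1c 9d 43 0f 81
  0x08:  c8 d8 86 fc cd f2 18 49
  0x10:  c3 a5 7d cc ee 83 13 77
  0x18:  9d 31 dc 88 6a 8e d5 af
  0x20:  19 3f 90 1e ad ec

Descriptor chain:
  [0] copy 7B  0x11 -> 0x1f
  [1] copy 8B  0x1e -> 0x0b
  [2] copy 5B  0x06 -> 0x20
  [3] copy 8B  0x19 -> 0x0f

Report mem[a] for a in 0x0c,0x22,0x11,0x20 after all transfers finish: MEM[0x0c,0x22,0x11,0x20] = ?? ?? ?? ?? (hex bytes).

MEM[0x0c,0x22,0x11,0x20] = a5 c8 88 0f

[0] 0x11->0x1f len=7 : a5 7d cc ee 83 13 77
[1] 0x1e->0x0b len=8 : d5 a5 7d cc ee 83 13 77
[2] 0x06->0x20 len=5 : 0f 81 c8 d8 86
[3] 0x19->0x0f len=8 : 31 dc 88 6a 8e d5 a5 0f
query mem[0x0c]=0xa5, mem[0x22]=0xc8, mem[0x11]=0x88, mem[0x20]=0x0f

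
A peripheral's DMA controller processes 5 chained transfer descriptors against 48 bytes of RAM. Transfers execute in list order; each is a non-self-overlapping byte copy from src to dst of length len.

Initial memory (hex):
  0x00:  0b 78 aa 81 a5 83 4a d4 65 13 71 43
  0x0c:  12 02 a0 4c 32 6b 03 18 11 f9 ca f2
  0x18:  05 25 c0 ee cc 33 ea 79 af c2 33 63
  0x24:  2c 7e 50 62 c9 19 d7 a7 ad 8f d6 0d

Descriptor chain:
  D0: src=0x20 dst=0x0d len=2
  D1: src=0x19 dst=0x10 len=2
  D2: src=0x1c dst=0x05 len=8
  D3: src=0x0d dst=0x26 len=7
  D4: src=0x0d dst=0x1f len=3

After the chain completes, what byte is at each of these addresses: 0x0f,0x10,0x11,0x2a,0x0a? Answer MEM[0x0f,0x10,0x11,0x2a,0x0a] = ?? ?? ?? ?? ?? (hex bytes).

D0: mem[0x0d..0x0e] <- [af c2]
D1: mem[0x10..0x11] <- [25 c0]
D2: mem[0x05..0x0c] <- [cc 33 ea 79 af c2 33 63]
D3: mem[0x26..0x2c] <- [af c2 4c 25 c0 03 18]
D4: mem[0x1f..0x21] <- [af c2 4c]
query mem[0x0f]=0x4c, mem[0x10]=0x25, mem[0x11]=0xc0, mem[0x2a]=0xc0, mem[0x0a]=0xc2

MEM[0x0f,0x10,0x11,0x2a,0x0a] = 4c 25 c0 c0 c2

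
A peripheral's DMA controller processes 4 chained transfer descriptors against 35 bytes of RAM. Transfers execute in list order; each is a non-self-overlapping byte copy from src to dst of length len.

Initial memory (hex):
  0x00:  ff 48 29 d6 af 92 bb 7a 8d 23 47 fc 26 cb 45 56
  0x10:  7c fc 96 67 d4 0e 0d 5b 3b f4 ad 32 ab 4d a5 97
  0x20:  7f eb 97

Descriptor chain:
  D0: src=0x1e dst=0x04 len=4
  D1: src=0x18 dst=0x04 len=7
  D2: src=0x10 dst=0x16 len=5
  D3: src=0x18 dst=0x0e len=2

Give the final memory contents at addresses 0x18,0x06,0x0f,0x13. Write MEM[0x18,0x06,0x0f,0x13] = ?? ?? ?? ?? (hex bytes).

MEM[0x18,0x06,0x0f,0x13] = 96 ad 67 67

D0: mem[0x04..0x07] <- [a5 97 7f eb]
D1: mem[0x04..0x0a] <- [3b f4 ad 32 ab 4d a5]
D2: mem[0x16..0x1a] <- [7c fc 96 67 d4]
D3: mem[0x0e..0x0f] <- [96 67]
query mem[0x18]=0x96, mem[0x06]=0xad, mem[0x0f]=0x67, mem[0x13]=0x67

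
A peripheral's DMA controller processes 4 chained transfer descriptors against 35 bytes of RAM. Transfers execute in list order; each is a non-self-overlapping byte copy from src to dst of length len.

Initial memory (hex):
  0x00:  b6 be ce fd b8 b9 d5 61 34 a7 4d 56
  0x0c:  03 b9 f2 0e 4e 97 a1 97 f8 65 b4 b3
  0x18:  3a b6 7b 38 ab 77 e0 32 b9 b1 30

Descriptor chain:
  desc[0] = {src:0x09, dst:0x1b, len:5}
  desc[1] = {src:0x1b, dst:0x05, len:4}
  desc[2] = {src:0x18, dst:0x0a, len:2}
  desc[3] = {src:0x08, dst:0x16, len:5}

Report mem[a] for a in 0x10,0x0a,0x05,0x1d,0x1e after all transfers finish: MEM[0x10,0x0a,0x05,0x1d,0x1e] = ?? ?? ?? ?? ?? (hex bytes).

MEM[0x10,0x0a,0x05,0x1d,0x1e] = 4e 3a a7 56 03

[0] 0x09->0x1b len=5 : a7 4d 56 03 b9
[1] 0x1b->0x05 len=4 : a7 4d 56 03
[2] 0x18->0x0a len=2 : 3a b6
[3] 0x08->0x16 len=5 : 03 a7 3a b6 03
query mem[0x10]=0x4e, mem[0x0a]=0x3a, mem[0x05]=0xa7, mem[0x1d]=0x56, mem[0x1e]=0x03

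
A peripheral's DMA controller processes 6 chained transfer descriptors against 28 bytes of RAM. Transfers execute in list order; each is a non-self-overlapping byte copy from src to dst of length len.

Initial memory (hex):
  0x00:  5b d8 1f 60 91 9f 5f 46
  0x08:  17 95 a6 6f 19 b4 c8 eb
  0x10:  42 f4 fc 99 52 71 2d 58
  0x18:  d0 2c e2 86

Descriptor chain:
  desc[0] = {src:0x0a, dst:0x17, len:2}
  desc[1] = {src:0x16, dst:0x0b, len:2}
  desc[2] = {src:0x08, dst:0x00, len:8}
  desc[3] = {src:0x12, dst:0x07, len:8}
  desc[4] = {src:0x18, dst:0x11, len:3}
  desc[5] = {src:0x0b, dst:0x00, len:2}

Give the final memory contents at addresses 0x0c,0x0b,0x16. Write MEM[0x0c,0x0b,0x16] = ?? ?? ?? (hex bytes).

D0: mem[0x17..0x18] <- [a6 6f]
D1: mem[0x0b..0x0c] <- [2d a6]
D2: mem[0x00..0x07] <- [17 95 a6 2d a6 b4 c8 eb]
D3: mem[0x07..0x0e] <- [fc 99 52 71 2d a6 6f 2c]
D4: mem[0x11..0x13] <- [6f 2c e2]
D5: mem[0x00..0x01] <- [2d a6]
query mem[0x0c]=0xa6, mem[0x0b]=0x2d, mem[0x16]=0x2d

MEM[0x0c,0x0b,0x16] = a6 2d 2d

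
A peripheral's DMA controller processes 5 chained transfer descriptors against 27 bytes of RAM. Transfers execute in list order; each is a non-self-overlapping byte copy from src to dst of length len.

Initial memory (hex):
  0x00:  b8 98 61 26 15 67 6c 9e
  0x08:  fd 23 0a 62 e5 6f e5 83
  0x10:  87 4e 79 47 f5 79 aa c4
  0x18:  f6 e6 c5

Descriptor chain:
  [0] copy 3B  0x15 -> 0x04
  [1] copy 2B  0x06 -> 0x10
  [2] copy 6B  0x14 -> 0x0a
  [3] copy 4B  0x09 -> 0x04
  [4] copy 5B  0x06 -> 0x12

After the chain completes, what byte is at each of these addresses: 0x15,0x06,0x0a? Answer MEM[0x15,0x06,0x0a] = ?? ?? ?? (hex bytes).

#0 dst[0x04+3] := {0x79,0xaa,0xc4}
#1 dst[0x10+2] := {0xc4,0x9e}
#2 dst[0x0a+6] := {0xf5,0x79,0xaa,0xc4,0xf6,0xe6}
#3 dst[0x04+4] := {0x23,0xf5,0x79,0xaa}
#4 dst[0x12+5] := {0x79,0xaa,0xfd,0x23,0xf5}
query mem[0x15]=0x23, mem[0x06]=0x79, mem[0x0a]=0xf5

MEM[0x15,0x06,0x0a] = 23 79 f5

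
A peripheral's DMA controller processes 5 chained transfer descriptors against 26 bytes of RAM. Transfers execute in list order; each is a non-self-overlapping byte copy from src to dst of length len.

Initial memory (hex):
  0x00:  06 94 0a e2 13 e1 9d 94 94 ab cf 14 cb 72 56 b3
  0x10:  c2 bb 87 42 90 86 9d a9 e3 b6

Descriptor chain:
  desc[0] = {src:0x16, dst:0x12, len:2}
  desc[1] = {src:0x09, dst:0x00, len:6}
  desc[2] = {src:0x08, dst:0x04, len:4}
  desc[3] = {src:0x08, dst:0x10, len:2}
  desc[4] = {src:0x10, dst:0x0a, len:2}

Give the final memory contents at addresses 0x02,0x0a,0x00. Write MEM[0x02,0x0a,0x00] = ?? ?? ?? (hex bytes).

MEM[0x02,0x0a,0x00] = 14 94 ab

  after D0: wrote 2B at 0x12 = 9da9
  after D1: wrote 6B at 0x00 = abcf14cb7256
  after D2: wrote 4B at 0x04 = 94abcf14
  after D3: wrote 2B at 0x10 = 94ab
  after D4: wrote 2B at 0x0a = 94ab
query mem[0x02]=0x14, mem[0x0a]=0x94, mem[0x00]=0xab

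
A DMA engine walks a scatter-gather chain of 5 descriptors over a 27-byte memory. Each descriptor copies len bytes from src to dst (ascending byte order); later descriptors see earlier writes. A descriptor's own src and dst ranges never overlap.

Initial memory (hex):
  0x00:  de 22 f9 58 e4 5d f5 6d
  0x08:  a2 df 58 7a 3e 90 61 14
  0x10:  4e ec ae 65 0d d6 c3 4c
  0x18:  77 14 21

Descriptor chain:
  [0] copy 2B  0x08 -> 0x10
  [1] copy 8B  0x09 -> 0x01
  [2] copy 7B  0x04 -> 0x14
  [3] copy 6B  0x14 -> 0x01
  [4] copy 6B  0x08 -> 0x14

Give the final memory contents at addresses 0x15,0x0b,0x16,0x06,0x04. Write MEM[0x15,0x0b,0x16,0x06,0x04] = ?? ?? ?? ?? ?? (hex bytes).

MEM[0x15,0x0b,0x16,0x06,0x04] = df 7a 58 df 14

#0 dst[0x10+2] := {0xa2,0xdf}
#1 dst[0x01+8] := {0xdf,0x58,0x7a,0x3e,0x90,0x61,0x14,0xa2}
#2 dst[0x14+7] := {0x3e,0x90,0x61,0x14,0xa2,0xdf,0x58}
#3 dst[0x01+6] := {0x3e,0x90,0x61,0x14,0xa2,0xdf}
#4 dst[0x14+6] := {0xa2,0xdf,0x58,0x7a,0x3e,0x90}
query mem[0x15]=0xdf, mem[0x0b]=0x7a, mem[0x16]=0x58, mem[0x06]=0xdf, mem[0x04]=0x14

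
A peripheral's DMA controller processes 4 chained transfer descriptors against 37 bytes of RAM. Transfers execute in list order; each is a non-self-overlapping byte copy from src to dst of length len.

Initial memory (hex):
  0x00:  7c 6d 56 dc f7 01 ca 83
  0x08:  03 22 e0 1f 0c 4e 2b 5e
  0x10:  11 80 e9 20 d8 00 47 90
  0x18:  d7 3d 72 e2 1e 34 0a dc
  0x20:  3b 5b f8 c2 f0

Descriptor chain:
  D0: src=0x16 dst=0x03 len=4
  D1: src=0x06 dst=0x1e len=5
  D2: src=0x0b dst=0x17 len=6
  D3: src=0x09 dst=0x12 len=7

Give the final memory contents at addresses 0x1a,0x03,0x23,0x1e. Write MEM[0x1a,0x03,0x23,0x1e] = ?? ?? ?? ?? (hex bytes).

[0] 0x16->0x03 len=4 : 47 90 d7 3d
[1] 0x06->0x1e len=5 : 3d 83 03 22 e0
[2] 0x0b->0x17 len=6 : 1f 0c 4e 2b 5e 11
[3] 0x09->0x12 len=7 : 22 e0 1f 0c 4e 2b 5e
query mem[0x1a]=0x2b, mem[0x03]=0x47, mem[0x23]=0xc2, mem[0x1e]=0x3d

MEM[0x1a,0x03,0x23,0x1e] = 2b 47 c2 3d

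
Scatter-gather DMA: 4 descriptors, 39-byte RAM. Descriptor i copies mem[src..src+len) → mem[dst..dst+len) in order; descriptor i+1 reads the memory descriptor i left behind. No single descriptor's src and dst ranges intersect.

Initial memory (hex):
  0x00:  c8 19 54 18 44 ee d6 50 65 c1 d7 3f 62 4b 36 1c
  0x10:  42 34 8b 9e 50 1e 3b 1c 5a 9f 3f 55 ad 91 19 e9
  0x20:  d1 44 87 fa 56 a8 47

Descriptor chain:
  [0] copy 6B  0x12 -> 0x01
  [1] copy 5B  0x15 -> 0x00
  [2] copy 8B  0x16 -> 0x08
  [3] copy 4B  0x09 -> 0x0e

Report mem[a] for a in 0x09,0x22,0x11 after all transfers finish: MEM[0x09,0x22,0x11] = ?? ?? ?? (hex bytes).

#0 dst[0x01+6] := {0x8b,0x9e,0x50,0x1e,0x3b,0x1c}
#1 dst[0x00+5] := {0x1e,0x3b,0x1c,0x5a,0x9f}
#2 dst[0x08+8] := {0x3b,0x1c,0x5a,0x9f,0x3f,0x55,0xad,0x91}
#3 dst[0x0e+4] := {0x1c,0x5a,0x9f,0x3f}
query mem[0x09]=0x1c, mem[0x22]=0x87, mem[0x11]=0x3f

MEM[0x09,0x22,0x11] = 1c 87 3f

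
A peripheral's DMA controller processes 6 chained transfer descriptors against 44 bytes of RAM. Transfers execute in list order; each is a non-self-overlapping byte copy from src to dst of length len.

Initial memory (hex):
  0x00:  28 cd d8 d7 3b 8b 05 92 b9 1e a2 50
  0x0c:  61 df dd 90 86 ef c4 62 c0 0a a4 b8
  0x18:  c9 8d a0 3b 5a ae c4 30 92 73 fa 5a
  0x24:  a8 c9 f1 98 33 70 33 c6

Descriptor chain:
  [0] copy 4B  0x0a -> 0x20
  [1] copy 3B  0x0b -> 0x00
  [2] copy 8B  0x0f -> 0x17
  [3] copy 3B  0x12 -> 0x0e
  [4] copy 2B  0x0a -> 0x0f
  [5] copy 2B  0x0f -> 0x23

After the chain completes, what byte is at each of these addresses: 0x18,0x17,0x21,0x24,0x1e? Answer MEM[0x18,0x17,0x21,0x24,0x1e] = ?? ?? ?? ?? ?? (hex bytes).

MEM[0x18,0x17,0x21,0x24,0x1e] = 86 90 50 50 a4

  after D0: wrote 4B at 0x20 = a25061df
  after D1: wrote 3B at 0x00 = 5061df
  after D2: wrote 8B at 0x17 = 9086efc462c00aa4
  after D3: wrote 3B at 0x0e = c462c0
  after D4: wrote 2B at 0x0f = a250
  after D5: wrote 2B at 0x23 = a250
query mem[0x18]=0x86, mem[0x17]=0x90, mem[0x21]=0x50, mem[0x24]=0x50, mem[0x1e]=0xa4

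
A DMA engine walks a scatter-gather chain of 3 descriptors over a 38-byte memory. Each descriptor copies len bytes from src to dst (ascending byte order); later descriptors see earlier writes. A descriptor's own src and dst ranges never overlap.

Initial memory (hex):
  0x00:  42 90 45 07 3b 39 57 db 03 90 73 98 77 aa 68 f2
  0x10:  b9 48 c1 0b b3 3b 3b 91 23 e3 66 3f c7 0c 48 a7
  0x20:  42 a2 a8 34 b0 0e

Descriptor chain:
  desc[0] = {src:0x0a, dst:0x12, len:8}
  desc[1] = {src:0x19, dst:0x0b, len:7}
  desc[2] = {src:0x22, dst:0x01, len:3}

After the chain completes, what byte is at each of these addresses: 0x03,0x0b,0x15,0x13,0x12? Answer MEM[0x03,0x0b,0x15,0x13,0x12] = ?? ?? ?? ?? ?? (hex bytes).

  after D0: wrote 8B at 0x12 = 739877aa68f2b948
  after D1: wrote 7B at 0x0b = 48663fc70c48a7
  after D2: wrote 3B at 0x01 = a834b0
query mem[0x03]=0xb0, mem[0x0b]=0x48, mem[0x15]=0xaa, mem[0x13]=0x98, mem[0x12]=0x73

MEM[0x03,0x0b,0x15,0x13,0x12] = b0 48 aa 98 73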